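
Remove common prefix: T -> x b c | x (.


Common prefix: 'x'
Factored: T -> x T', T' -> b c | (


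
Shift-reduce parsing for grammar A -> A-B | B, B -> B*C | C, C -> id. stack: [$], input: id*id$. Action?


no handle on stack; shift 'id'
Action: shift


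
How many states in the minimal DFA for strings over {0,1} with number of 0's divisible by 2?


Track (count of 0) mod 2: states 0..1, accept at 0
Minimal DFA: 2 states


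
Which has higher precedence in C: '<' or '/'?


'/' is multiplicative (level 10); '<' is relational (level 7)
Higher level binds tighter
'/' has higher precedence than '<'


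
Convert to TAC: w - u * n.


Break into single-operator statements:
t1 = u * n
t2 = w - t1


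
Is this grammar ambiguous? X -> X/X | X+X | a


'a/a+a' has two parse trees (no precedence encoded between / and +)
Ambiguous


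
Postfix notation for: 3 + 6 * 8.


* has higher precedence, evaluate 6*8 first
Postfix: 3 6 8 * +


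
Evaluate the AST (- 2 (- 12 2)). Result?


Evaluate inner: (- 12 2) = 10
Evaluate root: (- 2 10) = -8
Result: -8


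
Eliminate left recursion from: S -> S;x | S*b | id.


Left-recursive alternatives: S;x, S*b; non-recursive: id
Introduce S': S -> idS', S' -> ;xS' | *bS' | ε


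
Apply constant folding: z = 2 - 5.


2 - 5 = -3 at compile time
Optimized: z = -3


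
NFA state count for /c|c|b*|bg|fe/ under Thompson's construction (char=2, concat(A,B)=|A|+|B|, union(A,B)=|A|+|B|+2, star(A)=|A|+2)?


Syntax tree has 7 char leaf(s), 4 union(s), 1 star(s)
chars contribute 7×2 = 14; each union adds +2; each star adds +2
Total: 14 + 8 + 2 = 24 states


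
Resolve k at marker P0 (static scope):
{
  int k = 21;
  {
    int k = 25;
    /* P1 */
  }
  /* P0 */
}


k declared in the same block as P0
k = 21


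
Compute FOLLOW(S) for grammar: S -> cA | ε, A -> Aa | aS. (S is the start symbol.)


$ ∈ FOLLOW(S). For each A -> αBβ: add FIRST(β)\{ε} to FOLLOW(B); if β nullable, add FOLLOW(A).
FOLLOW(S) = {$, a}


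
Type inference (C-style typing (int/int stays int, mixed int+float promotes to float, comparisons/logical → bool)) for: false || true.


Operand types: bool || bool
Rule: logical operators take bool operands and yield bool
Result type: bool


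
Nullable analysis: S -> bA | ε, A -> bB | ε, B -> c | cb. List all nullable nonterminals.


A nonterminal is nullable iff some alternative derives ε (directly, or every symbol in it is nullable)
Nullable: {A, S}


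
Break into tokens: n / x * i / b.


Scan left to right, longest-match per lexeme
Tokens: ID(n), OP(/), ID(x), OP(*), ID(i), OP(/), ID(b)


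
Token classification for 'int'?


Pattern: reserved word
Type: KEYWORD


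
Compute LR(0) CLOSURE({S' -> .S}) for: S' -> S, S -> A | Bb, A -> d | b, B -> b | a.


Start: S' -> .S
For each item with dot before a nonterminal B, add B -> .γ for every B-production
Closure: [S' -> .S, S -> .A, S -> .Bb, A -> .d, A -> .b, B -> .b, B -> .a]


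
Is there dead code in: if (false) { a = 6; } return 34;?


condition is constant false, so the whole block is unreachable
Dead: 'if (false) { a = 6; }'


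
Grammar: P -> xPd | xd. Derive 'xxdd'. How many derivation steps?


Derivation: P => xPd => xxdd
Steps: 2


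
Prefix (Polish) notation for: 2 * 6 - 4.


left-to-right (same/higher precedence on left): tree is (- (* 2 6) 4)
Prefix: - * 2 6 4


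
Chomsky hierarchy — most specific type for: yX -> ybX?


LHS has context (more than one symbol) and |LHS| ≤ |RHS|
Classification: Type 1 (Context-Sensitive)


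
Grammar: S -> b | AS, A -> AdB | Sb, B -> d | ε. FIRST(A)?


Per alternative of A: FIRST(AdB) = {b}; FIRST(Sb) = {b}
FIRST(A) = {b}


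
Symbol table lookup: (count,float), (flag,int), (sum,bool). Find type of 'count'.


Lookup 'count' → type float


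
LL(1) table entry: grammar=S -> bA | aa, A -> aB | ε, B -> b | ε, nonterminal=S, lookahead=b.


For [S, b]: 'b' ∈ FIRST(bA)
Entry: S -> bA


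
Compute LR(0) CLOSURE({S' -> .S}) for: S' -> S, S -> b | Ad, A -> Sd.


Start: S' -> .S
For each item with dot before a nonterminal B, add B -> .γ for every B-production
Closure: [S' -> .S, S -> .b, S -> .Ad, A -> .Sd]


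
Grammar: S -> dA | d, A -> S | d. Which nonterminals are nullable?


A nonterminal is nullable iff some alternative derives ε (directly, or every symbol in it is nullable)
Nullable: {}


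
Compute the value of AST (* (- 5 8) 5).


Evaluate inner: (- 5 8) = -3
Evaluate root: (* -3 5) = -15
Result: -15


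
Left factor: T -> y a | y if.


Common prefix: 'y'
Factored: T -> y T', T' -> a | if


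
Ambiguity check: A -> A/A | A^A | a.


'a/a^a' has two parse trees (no precedence encoded between / and ^)
Ambiguous


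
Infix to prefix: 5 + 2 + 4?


left-to-right (same/higher precedence on left): tree is (+ (+ 5 2) 4)
Prefix: + + 5 2 4


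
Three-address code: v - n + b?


Break into single-operator statements:
t1 = v - n
t2 = t1 + b


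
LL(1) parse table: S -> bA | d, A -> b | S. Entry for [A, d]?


For [A, d]: 'd' ∈ FIRST(S)
Entry: A -> S


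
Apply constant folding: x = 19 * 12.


19 * 12 = 228 at compile time
Optimized: x = 228


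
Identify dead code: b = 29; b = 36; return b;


first assignment to b is overwritten before any read
Dead: 'b = 29'


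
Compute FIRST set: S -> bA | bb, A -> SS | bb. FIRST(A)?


Per alternative of A: FIRST(SS) = {b}; FIRST(bb) = {b}
FIRST(A) = {b}


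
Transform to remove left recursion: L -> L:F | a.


Left-recursive alternatives: L:F; non-recursive: a
Introduce L': L -> aL', L' -> :FL' | ε


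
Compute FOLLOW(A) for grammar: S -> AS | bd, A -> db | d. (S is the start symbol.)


$ ∈ FOLLOW(S). For each A -> αBβ: add FIRST(β)\{ε} to FOLLOW(B); if β nullable, add FOLLOW(A).
FOLLOW(A) = {b, d}


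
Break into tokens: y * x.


Scan left to right, longest-match per lexeme
Tokens: ID(y), OP(*), ID(x)


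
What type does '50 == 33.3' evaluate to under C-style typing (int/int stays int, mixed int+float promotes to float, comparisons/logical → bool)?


Operand types: int == float
Rule: comparison yields bool
Result type: bool


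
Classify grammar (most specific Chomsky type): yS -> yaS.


LHS has context (more than one symbol) and |LHS| ≤ |RHS|
Classification: Type 1 (Context-Sensitive)


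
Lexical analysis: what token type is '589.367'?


Pattern: digits with a decimal point
Type: FLOAT_LITERAL


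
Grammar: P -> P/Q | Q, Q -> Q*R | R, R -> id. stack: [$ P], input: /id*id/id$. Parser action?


shift '/' to continue P -> P/Q
Action: shift


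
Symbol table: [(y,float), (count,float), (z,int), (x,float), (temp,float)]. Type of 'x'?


Lookup 'x' → type float


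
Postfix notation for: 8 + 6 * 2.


* has higher precedence, evaluate 6*2 first
Postfix: 8 6 2 * +


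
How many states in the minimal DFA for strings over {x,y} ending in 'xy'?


Track the longest suffix of input matching a prefix of 'xy': 3 classes (prefixes of length 0..2)
Minimal DFA: 3 states


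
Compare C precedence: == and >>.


'>>' is shift (level 8); '==' is equality (level 6)
Higher level binds tighter
'>>' has higher precedence than '=='


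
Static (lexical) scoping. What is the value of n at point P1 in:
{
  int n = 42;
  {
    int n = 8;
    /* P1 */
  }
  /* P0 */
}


n declared in the same block as P1
n = 8


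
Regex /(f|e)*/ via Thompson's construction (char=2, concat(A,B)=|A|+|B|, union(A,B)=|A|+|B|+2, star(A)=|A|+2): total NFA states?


Syntax tree has 2 char leaf(s), 1 union(s), 1 star(s)
chars contribute 2×2 = 4; each union adds +2; each star adds +2
Total: 4 + 2 + 2 = 8 states


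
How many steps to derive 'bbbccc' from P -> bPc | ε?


Derivation: P => bPc => bbPcc => bbbPccc => bbbccc
Steps: 4


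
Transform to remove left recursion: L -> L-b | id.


Left-recursive alternatives: L-b; non-recursive: id
Introduce L': L -> idL', L' -> -bL' | ε


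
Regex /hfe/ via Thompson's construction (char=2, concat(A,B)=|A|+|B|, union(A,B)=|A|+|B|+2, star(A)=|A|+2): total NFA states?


Syntax tree has 3 char leaf(s), 0 union(s), 0 star(s)
chars contribute 3×2 = 6; each union adds +2; each star adds +2
Total: 6 + 0 + 0 = 6 states


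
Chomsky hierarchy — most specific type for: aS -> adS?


LHS has context (more than one symbol) and |LHS| ≤ |RHS|
Classification: Type 1 (Context-Sensitive)


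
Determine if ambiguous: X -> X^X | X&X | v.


'v^v&v' has two parse trees (no precedence encoded between ^ and &)
Ambiguous


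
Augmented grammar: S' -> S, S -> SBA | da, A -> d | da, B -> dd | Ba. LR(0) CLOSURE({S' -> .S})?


Start: S' -> .S
For each item with dot before a nonterminal B, add B -> .γ for every B-production
Closure: [S' -> .S, S -> .SBA, S -> .da]


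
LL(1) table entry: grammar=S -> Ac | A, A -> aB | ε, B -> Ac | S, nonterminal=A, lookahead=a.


For [A, a]: 'a' ∈ FIRST(aB)
Entry: A -> aB


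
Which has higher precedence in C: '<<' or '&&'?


'<<' is shift (level 8); '&&' is logical AND (level 2)
Higher level binds tighter
'<<' has higher precedence than '&&'


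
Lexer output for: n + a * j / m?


Scan left to right, longest-match per lexeme
Tokens: ID(n), OP(+), ID(a), OP(*), ID(j), OP(/), ID(m)


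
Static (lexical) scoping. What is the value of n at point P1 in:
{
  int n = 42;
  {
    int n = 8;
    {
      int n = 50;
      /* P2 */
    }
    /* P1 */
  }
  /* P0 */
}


n declared in the same block as P1
n = 8


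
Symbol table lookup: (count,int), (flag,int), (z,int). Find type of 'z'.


Lookup 'z' → type int


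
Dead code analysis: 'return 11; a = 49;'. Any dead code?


statement follows a return and is unreachable
Dead: 'a = 49'


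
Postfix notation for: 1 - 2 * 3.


* has higher precedence, evaluate 2*3 first
Postfix: 1 2 3 * -


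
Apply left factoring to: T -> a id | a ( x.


Common prefix: 'a'
Factored: T -> a T', T' -> id | ( x


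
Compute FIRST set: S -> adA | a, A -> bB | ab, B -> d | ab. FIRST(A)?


Per alternative of A: FIRST(bB) = {b}; FIRST(ab) = {a}
FIRST(A) = {a, b}


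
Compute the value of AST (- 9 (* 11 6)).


Evaluate inner: (* 11 6) = 66
Evaluate root: (- 9 66) = -57
Result: -57


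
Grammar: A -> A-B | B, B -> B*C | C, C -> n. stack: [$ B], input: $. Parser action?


lookahead ∉ {*} so B won't extend; reduce A -> B
Action: reduce (A -> B)


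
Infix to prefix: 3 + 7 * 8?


'*' binds tighter: tree is (+ 3 (* 7 8))
Prefix: + 3 * 7 8


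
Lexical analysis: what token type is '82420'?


Pattern: digits only
Type: INTEGER_LITERAL


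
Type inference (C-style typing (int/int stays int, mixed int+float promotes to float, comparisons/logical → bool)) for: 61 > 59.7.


Operand types: int > float
Rule: comparison yields bool
Result type: bool


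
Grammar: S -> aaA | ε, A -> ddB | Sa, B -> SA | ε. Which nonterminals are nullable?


A nonterminal is nullable iff some alternative derives ε (directly, or every symbol in it is nullable)
Nullable: {B, S}


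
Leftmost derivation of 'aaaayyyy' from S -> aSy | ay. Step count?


Derivation: S => aSy => aaSyy => aaaSyyy => aaaayyyy
Steps: 4


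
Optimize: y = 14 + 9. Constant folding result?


14 + 9 = 23 at compile time
Optimized: y = 23


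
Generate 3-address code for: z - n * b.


Break into single-operator statements:
t1 = n * b
t2 = z - t1


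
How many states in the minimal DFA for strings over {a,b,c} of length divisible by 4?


Track length mod 4: states 0..3, accept at 0
Minimal DFA: 4 states


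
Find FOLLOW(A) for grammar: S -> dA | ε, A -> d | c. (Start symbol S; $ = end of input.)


$ ∈ FOLLOW(S). For each A -> αBβ: add FIRST(β)\{ε} to FOLLOW(B); if β nullable, add FOLLOW(A).
FOLLOW(A) = {$}


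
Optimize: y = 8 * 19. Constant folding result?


8 * 19 = 152 at compile time
Optimized: y = 152


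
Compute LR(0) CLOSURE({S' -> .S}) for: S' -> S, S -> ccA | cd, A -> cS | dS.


Start: S' -> .S
For each item with dot before a nonterminal B, add B -> .γ for every B-production
Closure: [S' -> .S, S -> .ccA, S -> .cd]


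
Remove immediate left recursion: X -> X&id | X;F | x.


Left-recursive alternatives: X&id, X;F; non-recursive: x
Introduce X': X -> xX', X' -> &idX' | ;FX' | ε


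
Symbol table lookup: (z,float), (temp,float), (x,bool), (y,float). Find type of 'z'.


Lookup 'z' → type float


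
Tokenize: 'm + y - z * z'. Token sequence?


Scan left to right, longest-match per lexeme
Tokens: ID(m), OP(+), ID(y), OP(-), ID(z), OP(*), ID(z)


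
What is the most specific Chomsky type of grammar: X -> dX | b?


Right-linear: every RHS is a terminal or a terminal followed by one nonterminal
Classification: Type 3 (Regular)


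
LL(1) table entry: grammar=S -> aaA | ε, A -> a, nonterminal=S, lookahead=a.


For [S, a]: 'a' ∈ FIRST(aaA)
Entry: S -> aaA


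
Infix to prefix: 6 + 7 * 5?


'*' binds tighter: tree is (+ 6 (* 7 5))
Prefix: + 6 * 7 5


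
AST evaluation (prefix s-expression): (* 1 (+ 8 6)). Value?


Evaluate inner: (+ 8 6) = 14
Evaluate root: (* 1 14) = 14
Result: 14


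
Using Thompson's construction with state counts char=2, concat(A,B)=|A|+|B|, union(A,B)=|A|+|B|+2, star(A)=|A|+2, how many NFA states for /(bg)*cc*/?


Syntax tree has 4 char leaf(s), 0 union(s), 2 star(s)
chars contribute 4×2 = 8; each union adds +2; each star adds +2
Total: 8 + 0 + 4 = 12 states


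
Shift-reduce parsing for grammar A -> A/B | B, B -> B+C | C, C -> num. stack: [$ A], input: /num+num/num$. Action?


shift '/' to continue A -> A/B
Action: shift


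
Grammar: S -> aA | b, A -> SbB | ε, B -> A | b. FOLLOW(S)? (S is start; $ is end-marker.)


$ ∈ FOLLOW(S). For each A -> αBβ: add FIRST(β)\{ε} to FOLLOW(B); if β nullable, add FOLLOW(A).
FOLLOW(S) = {$, b}


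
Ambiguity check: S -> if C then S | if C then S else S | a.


dangling else: 'if C then if C then a else a' parses two ways
Ambiguous


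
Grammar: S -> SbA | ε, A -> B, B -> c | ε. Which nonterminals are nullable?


A nonterminal is nullable iff some alternative derives ε (directly, or every symbol in it is nullable)
Nullable: {A, B, S}


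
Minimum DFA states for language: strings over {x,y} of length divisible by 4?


Track length mod 4: states 0..3, accept at 0
Minimal DFA: 4 states


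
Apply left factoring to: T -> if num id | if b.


Common prefix: 'if'
Factored: T -> if T', T' -> num id | b


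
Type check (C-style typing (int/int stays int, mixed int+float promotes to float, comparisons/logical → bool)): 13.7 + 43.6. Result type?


Operand types: float + float
Rule: mixed int/float promotes to float; int/int stays int
Result type: float


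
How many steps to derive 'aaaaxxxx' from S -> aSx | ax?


Derivation: S => aSx => aaSxx => aaaSxxx => aaaaxxxx
Steps: 4


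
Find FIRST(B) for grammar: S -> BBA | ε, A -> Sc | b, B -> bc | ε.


Per alternative of B: FIRST(bc) = {b}; FIRST(ε) = {ε}
FIRST(B) = {b, ε}


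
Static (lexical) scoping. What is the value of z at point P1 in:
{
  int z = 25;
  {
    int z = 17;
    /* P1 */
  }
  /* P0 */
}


z declared in the same block as P1
z = 17


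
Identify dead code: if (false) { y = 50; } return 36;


condition is constant false, so the whole block is unreachable
Dead: 'if (false) { y = 50; }'


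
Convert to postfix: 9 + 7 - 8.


Left to right (same or higher precedence on left)
Postfix: 9 7 + 8 -


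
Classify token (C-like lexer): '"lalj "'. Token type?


Pattern: double-quoted sequence
Type: STRING_LITERAL


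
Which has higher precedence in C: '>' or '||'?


'>' is relational (level 7); '||' is logical OR (level 1)
Higher level binds tighter
'>' has higher precedence than '||'


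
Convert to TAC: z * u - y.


Break into single-operator statements:
t1 = z * u
t2 = t1 - y


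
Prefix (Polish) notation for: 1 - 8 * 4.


'*' binds tighter: tree is (- 1 (* 8 4))
Prefix: - 1 * 8 4


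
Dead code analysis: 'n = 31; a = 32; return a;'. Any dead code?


n is assigned but never read
Dead: 'n = 31'


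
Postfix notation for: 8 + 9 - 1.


Left to right (same or higher precedence on left)
Postfix: 8 9 + 1 -


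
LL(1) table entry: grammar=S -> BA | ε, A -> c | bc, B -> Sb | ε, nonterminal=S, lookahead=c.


For [S, c]: 'c' ∈ FIRST(BA)
Entry: S -> BA


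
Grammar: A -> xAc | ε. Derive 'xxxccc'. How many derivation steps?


Derivation: A => xAc => xxAcc => xxxAccc => xxxccc
Steps: 4


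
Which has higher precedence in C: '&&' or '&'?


'&' is bitwise AND (level 5); '&&' is logical AND (level 2)
Higher level binds tighter
'&' has higher precedence than '&&'


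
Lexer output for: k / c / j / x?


Scan left to right, longest-match per lexeme
Tokens: ID(k), OP(/), ID(c), OP(/), ID(j), OP(/), ID(x)


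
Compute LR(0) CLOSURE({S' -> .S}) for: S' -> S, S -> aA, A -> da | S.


Start: S' -> .S
For each item with dot before a nonterminal B, add B -> .γ for every B-production
Closure: [S' -> .S, S -> .aA]


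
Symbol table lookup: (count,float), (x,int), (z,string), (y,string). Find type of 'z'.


Lookup 'z' → type string


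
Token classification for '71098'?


Pattern: digits only
Type: INTEGER_LITERAL


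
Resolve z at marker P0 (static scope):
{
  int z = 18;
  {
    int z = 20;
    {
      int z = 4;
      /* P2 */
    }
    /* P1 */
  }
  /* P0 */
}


z declared in the same block as P0
z = 18


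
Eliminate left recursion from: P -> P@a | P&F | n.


Left-recursive alternatives: P@a, P&F; non-recursive: n
Introduce P': P -> nP', P' -> @aP' | &FP' | ε


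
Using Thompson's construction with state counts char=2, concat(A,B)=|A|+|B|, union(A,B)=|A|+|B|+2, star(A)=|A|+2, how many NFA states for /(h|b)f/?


Syntax tree has 3 char leaf(s), 1 union(s), 0 star(s)
chars contribute 3×2 = 6; each union adds +2; each star adds +2
Total: 6 + 2 + 0 = 8 states


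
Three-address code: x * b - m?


Break into single-operator statements:
t1 = x * b
t2 = t1 - m


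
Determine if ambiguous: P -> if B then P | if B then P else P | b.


dangling else: 'if B then if B then b else b' parses two ways
Ambiguous


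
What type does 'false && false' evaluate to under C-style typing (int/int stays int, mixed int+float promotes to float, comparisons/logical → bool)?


Operand types: bool && bool
Rule: logical operators take bool operands and yield bool
Result type: bool


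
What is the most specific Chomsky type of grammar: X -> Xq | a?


Left-linear: every RHS is a terminal or one nonterminal followed by a terminal
Classification: Type 3 (Regular)


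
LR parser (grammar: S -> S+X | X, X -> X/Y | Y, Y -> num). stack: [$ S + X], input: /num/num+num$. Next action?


'/' can extend X; shift to build X -> X/Y
Action: shift


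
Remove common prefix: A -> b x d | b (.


Common prefix: 'b'
Factored: A -> b A', A' -> x d | (


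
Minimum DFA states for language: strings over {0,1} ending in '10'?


Track the longest suffix of input matching a prefix of '10': 3 classes (prefixes of length 0..2)
Minimal DFA: 3 states


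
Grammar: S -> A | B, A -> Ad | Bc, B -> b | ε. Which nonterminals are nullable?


A nonterminal is nullable iff some alternative derives ε (directly, or every symbol in it is nullable)
Nullable: {B, S}


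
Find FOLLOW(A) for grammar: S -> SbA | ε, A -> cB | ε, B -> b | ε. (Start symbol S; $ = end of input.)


$ ∈ FOLLOW(S). For each A -> αBβ: add FIRST(β)\{ε} to FOLLOW(B); if β nullable, add FOLLOW(A).
FOLLOW(A) = {$, b}


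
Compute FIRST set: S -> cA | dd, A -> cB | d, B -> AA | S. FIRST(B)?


Per alternative of B: FIRST(AA) = {c, d}; FIRST(S) = {c, d}
FIRST(B) = {c, d}


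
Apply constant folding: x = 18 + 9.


18 + 9 = 27 at compile time
Optimized: x = 27


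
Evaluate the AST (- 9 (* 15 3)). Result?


Evaluate inner: (* 15 3) = 45
Evaluate root: (- 9 45) = -36
Result: -36


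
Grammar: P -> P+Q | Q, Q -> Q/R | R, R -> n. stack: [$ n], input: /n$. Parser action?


'n' on top is the handle for R -> n
Action: reduce (R -> n)


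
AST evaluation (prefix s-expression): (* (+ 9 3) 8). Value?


Evaluate inner: (+ 9 3) = 12
Evaluate root: (* 12 8) = 96
Result: 96


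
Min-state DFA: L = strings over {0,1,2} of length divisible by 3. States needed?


Track length mod 3: states 0..2, accept at 0
Minimal DFA: 3 states


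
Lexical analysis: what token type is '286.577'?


Pattern: digits with a decimal point
Type: FLOAT_LITERAL


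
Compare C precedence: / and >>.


'/' is multiplicative (level 10); '>>' is shift (level 8)
Higher level binds tighter
'/' has higher precedence than '>>'


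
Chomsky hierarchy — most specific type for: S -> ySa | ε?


Single nonterminal LHS, but y^n a^n is not regular
Classification: Type 2 (Context-Free)


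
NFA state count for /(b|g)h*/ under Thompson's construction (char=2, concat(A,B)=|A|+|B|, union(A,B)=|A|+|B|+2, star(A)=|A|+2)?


Syntax tree has 3 char leaf(s), 1 union(s), 1 star(s)
chars contribute 3×2 = 6; each union adds +2; each star adds +2
Total: 6 + 2 + 2 = 10 states


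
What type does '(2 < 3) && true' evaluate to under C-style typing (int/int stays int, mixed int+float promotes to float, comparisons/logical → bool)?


Operand types: bool && bool
Rule: logical operators take bool operands and yield bool
Result type: bool


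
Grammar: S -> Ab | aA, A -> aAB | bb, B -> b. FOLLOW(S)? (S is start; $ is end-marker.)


$ ∈ FOLLOW(S). For each A -> αBβ: add FIRST(β)\{ε} to FOLLOW(B); if β nullable, add FOLLOW(A).
FOLLOW(S) = {$}


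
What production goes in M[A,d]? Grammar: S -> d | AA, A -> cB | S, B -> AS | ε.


For [A, d]: 'd' ∈ FIRST(S)
Entry: A -> S


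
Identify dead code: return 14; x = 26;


statement follows a return and is unreachable
Dead: 'x = 26'


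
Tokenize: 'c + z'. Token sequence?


Scan left to right, longest-match per lexeme
Tokens: ID(c), OP(+), ID(z)


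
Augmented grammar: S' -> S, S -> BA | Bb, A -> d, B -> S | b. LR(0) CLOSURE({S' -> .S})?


Start: S' -> .S
For each item with dot before a nonterminal B, add B -> .γ for every B-production
Closure: [S' -> .S, S -> .BA, S -> .Bb, B -> .S, B -> .b]


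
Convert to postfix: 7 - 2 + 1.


Left to right (same or higher precedence on left)
Postfix: 7 2 - 1 +


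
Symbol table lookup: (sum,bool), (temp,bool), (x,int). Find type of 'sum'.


Lookup 'sum' → type bool


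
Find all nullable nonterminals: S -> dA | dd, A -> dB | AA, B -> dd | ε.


A nonterminal is nullable iff some alternative derives ε (directly, or every symbol in it is nullable)
Nullable: {B}


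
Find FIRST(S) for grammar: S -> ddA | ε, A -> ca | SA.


Per alternative of S: FIRST(ddA) = {d}; FIRST(ε) = {ε}
FIRST(S) = {d, ε}


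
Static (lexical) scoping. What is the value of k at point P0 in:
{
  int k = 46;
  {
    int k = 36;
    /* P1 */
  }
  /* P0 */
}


k declared in the same block as P0
k = 46


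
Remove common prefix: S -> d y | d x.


Common prefix: 'd'
Factored: S -> d S', S' -> y | x


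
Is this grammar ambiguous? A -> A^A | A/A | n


'n^n/n' has two parse trees (no precedence encoded between ^ and /)
Ambiguous


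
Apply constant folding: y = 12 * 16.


12 * 16 = 192 at compile time
Optimized: y = 192


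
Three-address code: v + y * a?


Break into single-operator statements:
t1 = y * a
t2 = v + t1


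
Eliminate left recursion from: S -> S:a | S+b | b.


Left-recursive alternatives: S:a, S+b; non-recursive: b
Introduce S': S -> bS', S' -> :aS' | +bS' | ε


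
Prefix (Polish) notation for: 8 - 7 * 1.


'*' binds tighter: tree is (- 8 (* 7 1))
Prefix: - 8 * 7 1


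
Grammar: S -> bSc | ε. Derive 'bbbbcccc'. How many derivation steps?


Derivation: S => bSc => bbScc => bbbSccc => bbbbScccc => bbbbcccc
Steps: 5


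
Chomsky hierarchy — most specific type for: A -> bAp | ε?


Single nonterminal LHS, but b^n p^n is not regular
Classification: Type 2 (Context-Free)


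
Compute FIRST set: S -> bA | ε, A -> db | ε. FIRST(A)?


Per alternative of A: FIRST(db) = {d}; FIRST(ε) = {ε}
FIRST(A) = {d, ε}


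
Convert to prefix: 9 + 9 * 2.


'*' binds tighter: tree is (+ 9 (* 9 2))
Prefix: + 9 * 9 2


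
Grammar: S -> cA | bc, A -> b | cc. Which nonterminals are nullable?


A nonterminal is nullable iff some alternative derives ε (directly, or every symbol in it is nullable)
Nullable: {}


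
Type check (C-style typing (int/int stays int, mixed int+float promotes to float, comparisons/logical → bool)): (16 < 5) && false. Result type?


Operand types: bool && bool
Rule: logical operators take bool operands and yield bool
Result type: bool


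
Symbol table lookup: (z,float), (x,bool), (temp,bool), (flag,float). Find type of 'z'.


Lookup 'z' → type float


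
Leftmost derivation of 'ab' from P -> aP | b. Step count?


Derivation: P => aP => ab
Steps: 2


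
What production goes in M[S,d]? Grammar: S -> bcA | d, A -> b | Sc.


For [S, d]: 'd' ∈ FIRST(d)
Entry: S -> d


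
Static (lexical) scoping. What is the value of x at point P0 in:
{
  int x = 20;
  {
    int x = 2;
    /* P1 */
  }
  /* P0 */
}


x declared in the same block as P0
x = 20


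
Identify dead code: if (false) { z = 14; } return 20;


condition is constant false, so the whole block is unreachable
Dead: 'if (false) { z = 14; }'


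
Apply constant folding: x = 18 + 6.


18 + 6 = 24 at compile time
Optimized: x = 24


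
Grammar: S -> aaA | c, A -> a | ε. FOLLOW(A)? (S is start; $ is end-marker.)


$ ∈ FOLLOW(S). For each A -> αBβ: add FIRST(β)\{ε} to FOLLOW(B); if β nullable, add FOLLOW(A).
FOLLOW(A) = {$}


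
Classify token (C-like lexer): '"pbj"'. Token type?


Pattern: double-quoted sequence
Type: STRING_LITERAL


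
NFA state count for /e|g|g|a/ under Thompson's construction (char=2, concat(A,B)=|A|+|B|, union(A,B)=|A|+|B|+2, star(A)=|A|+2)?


Syntax tree has 4 char leaf(s), 3 union(s), 0 star(s)
chars contribute 4×2 = 8; each union adds +2; each star adds +2
Total: 8 + 6 + 0 = 14 states


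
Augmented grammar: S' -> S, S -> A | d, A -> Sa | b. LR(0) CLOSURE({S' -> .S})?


Start: S' -> .S
For each item with dot before a nonterminal B, add B -> .γ for every B-production
Closure: [S' -> .S, S -> .A, S -> .d, A -> .Sa, A -> .b]


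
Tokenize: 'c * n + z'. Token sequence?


Scan left to right, longest-match per lexeme
Tokens: ID(c), OP(*), ID(n), OP(+), ID(z)


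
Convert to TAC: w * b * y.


Break into single-operator statements:
t1 = w * b
t2 = t1 * y


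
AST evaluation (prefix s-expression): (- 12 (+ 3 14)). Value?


Evaluate inner: (+ 3 14) = 17
Evaluate root: (- 12 17) = -5
Result: -5


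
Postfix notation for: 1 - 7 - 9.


Left to right (same or higher precedence on left)
Postfix: 1 7 - 9 -


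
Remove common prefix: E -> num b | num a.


Common prefix: 'num'
Factored: E -> num E', E' -> b | a


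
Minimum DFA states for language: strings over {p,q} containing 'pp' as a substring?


KMP-style automaton: 2 progress states + 1 absorbing accept = 3
Minimal DFA: 3 states


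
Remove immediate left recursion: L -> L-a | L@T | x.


Left-recursive alternatives: L-a, L@T; non-recursive: x
Introduce L': L -> xL', L' -> -aL' | @TL' | ε


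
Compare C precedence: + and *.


'*' is multiplicative (level 10); '+' is additive (level 9)
Higher level binds tighter
'*' has higher precedence than '+'


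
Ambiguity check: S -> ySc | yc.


balanced y^n…c^n: each string has a unique parse
Unambiguous


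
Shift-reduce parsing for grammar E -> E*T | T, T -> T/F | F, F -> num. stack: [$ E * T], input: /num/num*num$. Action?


'/' can extend T; shift to build T -> T/F
Action: shift


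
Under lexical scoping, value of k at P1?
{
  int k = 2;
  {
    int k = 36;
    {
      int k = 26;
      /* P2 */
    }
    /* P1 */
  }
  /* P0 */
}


k declared in the same block as P1
k = 36


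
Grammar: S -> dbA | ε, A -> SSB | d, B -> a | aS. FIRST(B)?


Per alternative of B: FIRST(a) = {a}; FIRST(aS) = {a}
FIRST(B) = {a}


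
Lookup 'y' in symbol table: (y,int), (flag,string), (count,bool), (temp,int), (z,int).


Lookup 'y' → type int


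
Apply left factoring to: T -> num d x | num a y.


Common prefix: 'num'
Factored: T -> num T', T' -> d x | a y


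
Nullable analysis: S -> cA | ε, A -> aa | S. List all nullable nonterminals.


A nonterminal is nullable iff some alternative derives ε (directly, or every symbol in it is nullable)
Nullable: {A, S}


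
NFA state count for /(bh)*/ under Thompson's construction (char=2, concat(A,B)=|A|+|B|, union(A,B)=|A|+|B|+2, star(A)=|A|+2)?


Syntax tree has 2 char leaf(s), 0 union(s), 1 star(s)
chars contribute 2×2 = 4; each union adds +2; each star adds +2
Total: 4 + 0 + 2 = 6 states


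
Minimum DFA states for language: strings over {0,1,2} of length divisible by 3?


Track length mod 3: states 0..2, accept at 0
Minimal DFA: 3 states


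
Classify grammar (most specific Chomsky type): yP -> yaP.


LHS has context (more than one symbol) and |LHS| ≤ |RHS|
Classification: Type 1 (Context-Sensitive)


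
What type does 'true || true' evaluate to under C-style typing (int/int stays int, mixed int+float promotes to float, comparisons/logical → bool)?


Operand types: bool || bool
Rule: logical operators take bool operands and yield bool
Result type: bool


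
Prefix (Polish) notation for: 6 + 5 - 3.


left-to-right (same/higher precedence on left): tree is (- (+ 6 5) 3)
Prefix: - + 6 5 3


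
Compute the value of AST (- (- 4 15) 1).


Evaluate inner: (- 4 15) = -11
Evaluate root: (- -11 1) = -12
Result: -12


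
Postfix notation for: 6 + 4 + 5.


Left to right (same or higher precedence on left)
Postfix: 6 4 + 5 +


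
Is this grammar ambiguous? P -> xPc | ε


balanced x^n…c^n: each string has a unique parse
Unambiguous


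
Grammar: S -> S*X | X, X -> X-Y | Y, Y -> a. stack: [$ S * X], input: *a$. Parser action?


handle 'S*X' on top; lookahead ∈ FOLLOW(S) = {*, $}
Action: reduce (S -> S*X)


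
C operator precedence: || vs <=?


'<=' is relational (level 7); '||' is logical OR (level 1)
Higher level binds tighter
'<=' has higher precedence than '||'


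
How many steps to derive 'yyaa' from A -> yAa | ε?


Derivation: A => yAa => yyAaa => yyaa
Steps: 3


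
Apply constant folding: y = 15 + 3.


15 + 3 = 18 at compile time
Optimized: y = 18


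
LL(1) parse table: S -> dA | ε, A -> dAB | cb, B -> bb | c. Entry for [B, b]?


For [B, b]: 'b' ∈ FIRST(bb)
Entry: B -> bb


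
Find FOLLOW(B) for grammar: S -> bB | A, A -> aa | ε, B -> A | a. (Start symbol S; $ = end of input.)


$ ∈ FOLLOW(S). For each A -> αBβ: add FIRST(β)\{ε} to FOLLOW(B); if β nullable, add FOLLOW(A).
FOLLOW(B) = {$}


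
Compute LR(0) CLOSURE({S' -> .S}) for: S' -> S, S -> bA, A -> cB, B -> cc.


Start: S' -> .S
For each item with dot before a nonterminal B, add B -> .γ for every B-production
Closure: [S' -> .S, S -> .bA]


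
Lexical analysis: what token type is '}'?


Pattern: delimiter/punctuation
Type: PUNCTUATION


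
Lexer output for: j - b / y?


Scan left to right, longest-match per lexeme
Tokens: ID(j), OP(-), ID(b), OP(/), ID(y)


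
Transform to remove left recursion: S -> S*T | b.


Left-recursive alternatives: S*T; non-recursive: b
Introduce S': S -> bS', S' -> *TS' | ε


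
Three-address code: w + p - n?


Break into single-operator statements:
t1 = w + p
t2 = t1 - n


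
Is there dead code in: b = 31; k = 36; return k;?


b is assigned but never read
Dead: 'b = 31'


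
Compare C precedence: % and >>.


'%' is multiplicative (level 10); '>>' is shift (level 8)
Higher level binds tighter
'%' has higher precedence than '>>'


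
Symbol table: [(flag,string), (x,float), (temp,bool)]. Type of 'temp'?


Lookup 'temp' → type bool


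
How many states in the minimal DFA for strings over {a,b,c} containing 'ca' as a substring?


KMP-style automaton: 2 progress states + 1 absorbing accept = 3
Minimal DFA: 3 states


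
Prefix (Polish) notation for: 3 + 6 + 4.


left-to-right (same/higher precedence on left): tree is (+ (+ 3 6) 4)
Prefix: + + 3 6 4


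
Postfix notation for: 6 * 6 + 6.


Left to right (same or higher precedence on left)
Postfix: 6 6 * 6 +


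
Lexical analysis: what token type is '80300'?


Pattern: digits only
Type: INTEGER_LITERAL


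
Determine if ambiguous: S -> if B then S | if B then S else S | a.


dangling else: 'if B then if B then a else a' parses two ways
Ambiguous


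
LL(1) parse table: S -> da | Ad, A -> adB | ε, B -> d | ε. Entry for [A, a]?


For [A, a]: 'a' ∈ FIRST(adB)
Entry: A -> adB


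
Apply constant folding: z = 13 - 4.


13 - 4 = 9 at compile time
Optimized: z = 9


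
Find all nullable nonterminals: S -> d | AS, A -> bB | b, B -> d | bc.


A nonterminal is nullable iff some alternative derives ε (directly, or every symbol in it is nullable)
Nullable: {}


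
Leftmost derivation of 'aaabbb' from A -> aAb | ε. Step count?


Derivation: A => aAb => aaAbb => aaaAbbb => aaabbb
Steps: 4


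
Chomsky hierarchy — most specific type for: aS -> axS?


LHS has context (more than one symbol) and |LHS| ≤ |RHS|
Classification: Type 1 (Context-Sensitive)


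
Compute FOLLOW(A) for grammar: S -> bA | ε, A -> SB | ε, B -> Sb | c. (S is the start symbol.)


$ ∈ FOLLOW(S). For each A -> αBβ: add FIRST(β)\{ε} to FOLLOW(B); if β nullable, add FOLLOW(A).
FOLLOW(A) = {$, b, c}


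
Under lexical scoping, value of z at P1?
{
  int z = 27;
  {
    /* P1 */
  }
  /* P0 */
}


P1's block does not declare z; resolves to the enclosing declaration at depth 0
z = 27


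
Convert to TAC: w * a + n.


Break into single-operator statements:
t1 = w * a
t2 = t1 + n


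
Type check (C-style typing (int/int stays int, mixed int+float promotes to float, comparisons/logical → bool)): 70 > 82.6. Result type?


Operand types: int > float
Rule: comparison yields bool
Result type: bool


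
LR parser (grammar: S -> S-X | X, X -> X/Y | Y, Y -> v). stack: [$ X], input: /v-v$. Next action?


shift '/' to continue X -> X/Y
Action: shift


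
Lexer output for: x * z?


Scan left to right, longest-match per lexeme
Tokens: ID(x), OP(*), ID(z)


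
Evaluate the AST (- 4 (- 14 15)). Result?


Evaluate inner: (- 14 15) = -1
Evaluate root: (- 4 -1) = 5
Result: 5


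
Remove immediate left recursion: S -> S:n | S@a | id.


Left-recursive alternatives: S:n, S@a; non-recursive: id
Introduce S': S -> idS', S' -> :nS' | @aS' | ε


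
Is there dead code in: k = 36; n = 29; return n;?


k is assigned but never read
Dead: 'k = 36'


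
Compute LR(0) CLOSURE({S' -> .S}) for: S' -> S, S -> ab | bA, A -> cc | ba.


Start: S' -> .S
For each item with dot before a nonterminal B, add B -> .γ for every B-production
Closure: [S' -> .S, S -> .ab, S -> .bA]


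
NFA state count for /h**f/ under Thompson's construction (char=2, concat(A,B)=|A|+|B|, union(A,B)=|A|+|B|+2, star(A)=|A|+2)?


Syntax tree has 2 char leaf(s), 0 union(s), 2 star(s)
chars contribute 2×2 = 4; each union adds +2; each star adds +2
Total: 4 + 0 + 4 = 8 states


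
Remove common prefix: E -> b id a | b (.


Common prefix: 'b'
Factored: E -> b E', E' -> id a | (


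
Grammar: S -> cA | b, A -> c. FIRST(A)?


Per alternative of A: FIRST(c) = {c}
FIRST(A) = {c}


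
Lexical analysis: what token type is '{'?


Pattern: delimiter/punctuation
Type: PUNCTUATION


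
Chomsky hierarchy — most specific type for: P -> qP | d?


Right-linear: every RHS is a terminal or a terminal followed by one nonterminal
Classification: Type 3 (Regular)


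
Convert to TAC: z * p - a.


Break into single-operator statements:
t1 = z * p
t2 = t1 - a


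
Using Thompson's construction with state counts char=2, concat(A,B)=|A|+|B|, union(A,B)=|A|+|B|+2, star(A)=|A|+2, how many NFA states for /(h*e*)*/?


Syntax tree has 2 char leaf(s), 0 union(s), 3 star(s)
chars contribute 2×2 = 4; each union adds +2; each star adds +2
Total: 4 + 0 + 6 = 10 states


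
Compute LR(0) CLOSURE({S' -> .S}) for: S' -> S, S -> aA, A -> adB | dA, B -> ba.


Start: S' -> .S
For each item with dot before a nonterminal B, add B -> .γ for every B-production
Closure: [S' -> .S, S -> .aA]


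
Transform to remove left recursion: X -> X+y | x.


Left-recursive alternatives: X+y; non-recursive: x
Introduce X': X -> xX', X' -> +yX' | ε


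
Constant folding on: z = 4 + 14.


4 + 14 = 18 at compile time
Optimized: z = 18


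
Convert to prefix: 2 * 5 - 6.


left-to-right (same/higher precedence on left): tree is (- (* 2 5) 6)
Prefix: - * 2 5 6


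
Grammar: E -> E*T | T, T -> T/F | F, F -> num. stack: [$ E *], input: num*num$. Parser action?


no handle ('E*' is not any RHS); shift 'num'
Action: shift


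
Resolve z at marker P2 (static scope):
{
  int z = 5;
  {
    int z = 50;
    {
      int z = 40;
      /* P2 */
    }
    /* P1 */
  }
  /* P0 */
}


z declared in the same block as P2
z = 40


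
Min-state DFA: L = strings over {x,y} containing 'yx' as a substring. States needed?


KMP-style automaton: 2 progress states + 1 absorbing accept = 3
Minimal DFA: 3 states


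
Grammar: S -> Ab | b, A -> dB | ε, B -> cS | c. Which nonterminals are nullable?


A nonterminal is nullable iff some alternative derives ε (directly, or every symbol in it is nullable)
Nullable: {A}


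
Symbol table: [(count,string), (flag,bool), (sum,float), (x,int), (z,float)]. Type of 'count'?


Lookup 'count' → type string


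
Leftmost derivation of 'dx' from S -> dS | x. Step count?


Derivation: S => dS => dx
Steps: 2


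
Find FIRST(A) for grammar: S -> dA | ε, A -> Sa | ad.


Per alternative of A: FIRST(Sa) = {a, d}; FIRST(ad) = {a}
FIRST(A) = {a, d}


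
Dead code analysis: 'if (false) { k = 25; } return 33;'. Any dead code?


condition is constant false, so the whole block is unreachable
Dead: 'if (false) { k = 25; }'


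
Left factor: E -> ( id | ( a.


Common prefix: '('
Factored: E -> ( E', E' -> id | a


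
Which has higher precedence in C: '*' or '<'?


'*' is multiplicative (level 10); '<' is relational (level 7)
Higher level binds tighter
'*' has higher precedence than '<'


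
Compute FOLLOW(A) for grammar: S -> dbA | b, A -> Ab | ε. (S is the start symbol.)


$ ∈ FOLLOW(S). For each A -> αBβ: add FIRST(β)\{ε} to FOLLOW(B); if β nullable, add FOLLOW(A).
FOLLOW(A) = {$, b}


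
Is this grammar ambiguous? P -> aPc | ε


balanced a^n…c^n: each string has a unique parse
Unambiguous


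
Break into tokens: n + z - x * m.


Scan left to right, longest-match per lexeme
Tokens: ID(n), OP(+), ID(z), OP(-), ID(x), OP(*), ID(m)
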